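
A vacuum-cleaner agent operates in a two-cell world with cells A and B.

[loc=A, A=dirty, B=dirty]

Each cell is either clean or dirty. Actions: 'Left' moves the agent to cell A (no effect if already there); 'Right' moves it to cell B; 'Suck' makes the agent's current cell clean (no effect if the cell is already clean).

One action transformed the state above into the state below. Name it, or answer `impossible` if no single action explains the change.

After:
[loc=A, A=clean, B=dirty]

try  Left: (A; A:dirty, B:dirty)
try Right: (B; A:dirty, B:dirty)
try  Suck: (A; A:clean, B:dirty)  ← match

Suck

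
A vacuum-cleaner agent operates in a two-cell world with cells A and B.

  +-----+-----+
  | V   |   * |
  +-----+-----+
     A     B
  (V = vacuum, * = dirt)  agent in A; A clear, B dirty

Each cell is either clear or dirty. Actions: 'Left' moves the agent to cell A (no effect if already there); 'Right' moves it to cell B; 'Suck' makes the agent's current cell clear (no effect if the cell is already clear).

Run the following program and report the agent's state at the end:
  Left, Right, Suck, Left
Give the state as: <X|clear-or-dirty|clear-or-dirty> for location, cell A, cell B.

<A|clear|clear>

step 1/4 (Left): <A|clear|dirty>
step 2/4 (Right): <B|clear|dirty>
step 3/4 (Suck): <B|clear|clear>
step 4/4 (Left): <A|clear|clear>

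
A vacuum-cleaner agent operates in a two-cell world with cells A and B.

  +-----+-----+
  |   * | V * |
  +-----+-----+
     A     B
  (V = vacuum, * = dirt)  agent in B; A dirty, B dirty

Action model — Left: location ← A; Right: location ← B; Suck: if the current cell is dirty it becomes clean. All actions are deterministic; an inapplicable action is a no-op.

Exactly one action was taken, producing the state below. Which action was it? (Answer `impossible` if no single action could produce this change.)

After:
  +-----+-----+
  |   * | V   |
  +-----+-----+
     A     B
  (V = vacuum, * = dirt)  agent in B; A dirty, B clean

Suck

try  Left: <A|dirty|dirty>
try Right: <B|dirty|dirty>
try  Suck: <B|dirty|clean>  ← match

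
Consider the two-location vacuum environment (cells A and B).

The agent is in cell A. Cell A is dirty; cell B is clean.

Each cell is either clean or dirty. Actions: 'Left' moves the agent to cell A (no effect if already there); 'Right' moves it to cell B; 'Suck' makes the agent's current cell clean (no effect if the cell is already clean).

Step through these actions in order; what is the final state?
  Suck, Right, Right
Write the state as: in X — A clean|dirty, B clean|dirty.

in B — A clean, B clean

t=1 Suck ⇒ in A — A clean, B clean
t=2 Right ⇒ in B — A clean, B clean
t=3 Right ⇒ in B — A clean, B clean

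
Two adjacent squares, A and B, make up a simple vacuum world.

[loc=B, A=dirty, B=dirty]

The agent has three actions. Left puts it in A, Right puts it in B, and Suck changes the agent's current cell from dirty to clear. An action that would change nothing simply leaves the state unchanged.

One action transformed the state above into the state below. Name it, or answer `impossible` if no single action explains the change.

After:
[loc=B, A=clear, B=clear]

try  Left: in A — A dirty, B dirty
try Right: in B — A dirty, B dirty
try  Suck: in B — A dirty, B clear
no single action produces the after-state

impossible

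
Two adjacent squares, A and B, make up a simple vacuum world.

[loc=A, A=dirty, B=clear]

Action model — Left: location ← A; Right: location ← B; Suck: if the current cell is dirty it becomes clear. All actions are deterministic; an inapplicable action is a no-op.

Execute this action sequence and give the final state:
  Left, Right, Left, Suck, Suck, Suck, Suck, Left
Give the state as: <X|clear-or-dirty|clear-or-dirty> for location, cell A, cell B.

[1] after Left: <A|dirty|clear>
[2] after Right: <B|dirty|clear>
[3] after Left: <A|dirty|clear>
[4] after Suck: <A|clear|clear>
[5] after Suck: <A|clear|clear>
[6] after Suck: <A|clear|clear>
[7] after Suck: <A|clear|clear>
[8] after Left: <A|clear|clear>

<A|clear|clear>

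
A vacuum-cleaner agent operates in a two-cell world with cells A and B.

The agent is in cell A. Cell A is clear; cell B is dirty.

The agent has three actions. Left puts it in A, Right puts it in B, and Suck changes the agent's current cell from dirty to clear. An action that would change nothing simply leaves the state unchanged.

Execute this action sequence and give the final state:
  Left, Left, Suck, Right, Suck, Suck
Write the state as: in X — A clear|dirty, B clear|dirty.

in B — A clear, B clear

[1] after Left: in A — A clear, B dirty
[2] after Left: in A — A clear, B dirty
[3] after Suck: in A — A clear, B dirty
[4] after Right: in B — A clear, B dirty
[5] after Suck: in B — A clear, B clear
[6] after Suck: in B — A clear, B clear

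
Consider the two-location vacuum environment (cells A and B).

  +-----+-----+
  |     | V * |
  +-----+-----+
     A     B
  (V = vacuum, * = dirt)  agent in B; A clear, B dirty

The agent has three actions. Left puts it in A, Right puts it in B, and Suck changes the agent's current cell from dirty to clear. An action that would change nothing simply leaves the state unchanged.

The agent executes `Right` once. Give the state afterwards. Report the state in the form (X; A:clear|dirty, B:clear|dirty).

start: (B; A:clear, B:dirty)
Right (#1): (B; A:clear, B:dirty)

(B; A:clear, B:dirty)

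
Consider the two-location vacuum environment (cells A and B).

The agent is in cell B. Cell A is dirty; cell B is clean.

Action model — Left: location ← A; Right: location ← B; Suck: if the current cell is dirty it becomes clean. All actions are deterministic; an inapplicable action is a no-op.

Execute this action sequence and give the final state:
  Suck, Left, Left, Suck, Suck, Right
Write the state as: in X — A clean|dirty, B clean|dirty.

in B — A clean, B clean

step 1/6 (Suck): in B — A dirty, B clean
step 2/6 (Left): in A — A dirty, B clean
step 3/6 (Left): in A — A dirty, B clean
step 4/6 (Suck): in A — A clean, B clean
step 5/6 (Suck): in A — A clean, B clean
step 6/6 (Right): in B — A clean, B clean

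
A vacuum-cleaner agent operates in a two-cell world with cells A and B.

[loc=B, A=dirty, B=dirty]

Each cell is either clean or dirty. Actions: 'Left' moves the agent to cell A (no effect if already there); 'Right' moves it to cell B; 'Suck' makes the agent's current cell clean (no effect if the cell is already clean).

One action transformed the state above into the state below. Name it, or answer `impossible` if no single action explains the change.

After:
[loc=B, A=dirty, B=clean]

Suck

try  Left: loc=A A=dirty B=dirty
try Right: loc=B A=dirty B=dirty
try  Suck: loc=B A=dirty B=clean  ← match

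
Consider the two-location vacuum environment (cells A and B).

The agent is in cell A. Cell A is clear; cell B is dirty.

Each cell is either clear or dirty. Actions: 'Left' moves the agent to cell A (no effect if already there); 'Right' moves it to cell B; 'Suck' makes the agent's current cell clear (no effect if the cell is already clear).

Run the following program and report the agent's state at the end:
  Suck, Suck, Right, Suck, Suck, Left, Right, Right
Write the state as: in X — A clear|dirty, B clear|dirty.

in B — A clear, B clear

1. Suck → in A — A clear, B dirty
2. Suck → in A — A clear, B dirty
3. Right → in B — A clear, B dirty
4. Suck → in B — A clear, B clear
5. Suck → in B — A clear, B clear
6. Left → in A — A clear, B clear
7. Right → in B — A clear, B clear
8. Right → in B — A clear, B clear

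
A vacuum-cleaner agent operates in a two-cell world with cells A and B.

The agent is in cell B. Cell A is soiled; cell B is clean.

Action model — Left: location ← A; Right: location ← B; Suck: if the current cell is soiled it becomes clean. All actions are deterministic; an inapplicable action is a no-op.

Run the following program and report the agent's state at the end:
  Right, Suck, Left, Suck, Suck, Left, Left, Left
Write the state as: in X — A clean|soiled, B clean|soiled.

Right (#1): in B — A soiled, B clean
Suck (#2): in B — A soiled, B clean
Left (#3): in A — A soiled, B clean
Suck (#4): in A — A clean, B clean
Suck (#5): in A — A clean, B clean
Left (#6): in A — A clean, B clean
Left (#7): in A — A clean, B clean
Left (#8): in A — A clean, B clean

in A — A clean, B clean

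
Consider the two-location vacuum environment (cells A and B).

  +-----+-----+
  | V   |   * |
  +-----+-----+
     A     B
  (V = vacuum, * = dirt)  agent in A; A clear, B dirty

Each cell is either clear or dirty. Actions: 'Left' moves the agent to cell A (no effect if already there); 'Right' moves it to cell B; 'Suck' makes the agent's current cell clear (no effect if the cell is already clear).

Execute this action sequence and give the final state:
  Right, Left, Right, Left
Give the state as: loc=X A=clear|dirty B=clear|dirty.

t=1 Right ⇒ loc=B A=clear B=dirty
t=2 Left ⇒ loc=A A=clear B=dirty
t=3 Right ⇒ loc=B A=clear B=dirty
t=4 Left ⇒ loc=A A=clear B=dirty

loc=A A=clear B=dirty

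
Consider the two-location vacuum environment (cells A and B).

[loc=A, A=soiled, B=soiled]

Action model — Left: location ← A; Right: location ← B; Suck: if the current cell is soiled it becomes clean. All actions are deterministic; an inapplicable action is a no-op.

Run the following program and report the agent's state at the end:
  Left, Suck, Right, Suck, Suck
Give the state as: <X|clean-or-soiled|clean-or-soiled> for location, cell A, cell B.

<B|clean|clean>

Left (#1): <A|soiled|soiled>
Suck (#2): <A|clean|soiled>
Right (#3): <B|clean|soiled>
Suck (#4): <B|clean|clean>
Suck (#5): <B|clean|clean>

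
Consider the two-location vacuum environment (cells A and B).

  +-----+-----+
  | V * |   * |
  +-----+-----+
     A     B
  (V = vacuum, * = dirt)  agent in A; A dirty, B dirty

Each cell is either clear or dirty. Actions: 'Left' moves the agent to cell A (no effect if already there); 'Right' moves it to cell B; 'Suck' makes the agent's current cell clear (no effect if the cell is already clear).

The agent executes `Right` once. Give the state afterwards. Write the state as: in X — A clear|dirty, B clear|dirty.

in B — A dirty, B dirty

start: in A — A dirty, B dirty
1. Right → in B — A dirty, B dirty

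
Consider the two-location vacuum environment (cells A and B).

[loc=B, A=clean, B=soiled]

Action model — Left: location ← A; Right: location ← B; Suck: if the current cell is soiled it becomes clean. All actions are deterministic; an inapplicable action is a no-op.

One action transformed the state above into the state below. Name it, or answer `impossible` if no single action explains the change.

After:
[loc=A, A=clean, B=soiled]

try  Left: loc=A A=clean B=soiled  ← match
try Right: loc=B A=clean B=soiled
try  Suck: loc=B A=clean B=clean

Left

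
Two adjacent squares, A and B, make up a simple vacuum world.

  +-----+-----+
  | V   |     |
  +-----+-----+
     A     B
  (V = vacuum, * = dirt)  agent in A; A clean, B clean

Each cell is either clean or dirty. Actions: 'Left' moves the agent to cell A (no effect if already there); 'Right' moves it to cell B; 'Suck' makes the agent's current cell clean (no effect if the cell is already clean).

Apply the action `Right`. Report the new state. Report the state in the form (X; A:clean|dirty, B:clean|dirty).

(B; A:clean, B:clean)

start: (A; A:clean, B:clean)
[1] after Right: (B; A:clean, B:clean)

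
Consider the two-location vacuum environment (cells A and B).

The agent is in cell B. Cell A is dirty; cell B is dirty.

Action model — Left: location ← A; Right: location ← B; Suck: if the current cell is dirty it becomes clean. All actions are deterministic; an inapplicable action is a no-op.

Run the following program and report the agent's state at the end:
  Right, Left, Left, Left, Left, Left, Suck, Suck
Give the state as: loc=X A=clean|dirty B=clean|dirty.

loc=A A=clean B=dirty

[1] after Right: loc=B A=dirty B=dirty
[2] after Left: loc=A A=dirty B=dirty
[3] after Left: loc=A A=dirty B=dirty
[4] after Left: loc=A A=dirty B=dirty
[5] after Left: loc=A A=dirty B=dirty
[6] after Left: loc=A A=dirty B=dirty
[7] after Suck: loc=A A=clean B=dirty
[8] after Suck: loc=A A=clean B=dirty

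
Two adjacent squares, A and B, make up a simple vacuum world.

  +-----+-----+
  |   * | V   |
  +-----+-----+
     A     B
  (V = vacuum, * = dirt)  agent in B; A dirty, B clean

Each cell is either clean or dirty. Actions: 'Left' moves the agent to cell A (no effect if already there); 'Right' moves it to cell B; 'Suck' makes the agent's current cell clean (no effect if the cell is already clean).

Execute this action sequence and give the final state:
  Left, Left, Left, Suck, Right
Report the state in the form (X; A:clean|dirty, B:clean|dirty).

(B; A:clean, B:clean)

[1] after Left: (A; A:dirty, B:clean)
[2] after Left: (A; A:dirty, B:clean)
[3] after Left: (A; A:dirty, B:clean)
[4] after Suck: (A; A:clean, B:clean)
[5] after Right: (B; A:clean, B:clean)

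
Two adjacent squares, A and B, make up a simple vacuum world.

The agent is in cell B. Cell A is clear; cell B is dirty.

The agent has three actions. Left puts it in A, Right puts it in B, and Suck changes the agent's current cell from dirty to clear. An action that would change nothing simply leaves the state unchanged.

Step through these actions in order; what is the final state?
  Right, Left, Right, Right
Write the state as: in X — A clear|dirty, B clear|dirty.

in B — A clear, B dirty

step 1/4 (Right): in B — A clear, B dirty
step 2/4 (Left): in A — A clear, B dirty
step 3/4 (Right): in B — A clear, B dirty
step 4/4 (Right): in B — A clear, B dirty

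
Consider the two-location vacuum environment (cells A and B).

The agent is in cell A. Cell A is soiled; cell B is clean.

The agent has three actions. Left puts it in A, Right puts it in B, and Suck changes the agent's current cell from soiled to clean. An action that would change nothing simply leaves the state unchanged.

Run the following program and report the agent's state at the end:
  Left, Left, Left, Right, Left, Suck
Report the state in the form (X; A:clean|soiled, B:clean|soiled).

Left (#1): (A; A:soiled, B:clean)
Left (#2): (A; A:soiled, B:clean)
Left (#3): (A; A:soiled, B:clean)
Right (#4): (B; A:soiled, B:clean)
Left (#5): (A; A:soiled, B:clean)
Suck (#6): (A; A:clean, B:clean)

(A; A:clean, B:clean)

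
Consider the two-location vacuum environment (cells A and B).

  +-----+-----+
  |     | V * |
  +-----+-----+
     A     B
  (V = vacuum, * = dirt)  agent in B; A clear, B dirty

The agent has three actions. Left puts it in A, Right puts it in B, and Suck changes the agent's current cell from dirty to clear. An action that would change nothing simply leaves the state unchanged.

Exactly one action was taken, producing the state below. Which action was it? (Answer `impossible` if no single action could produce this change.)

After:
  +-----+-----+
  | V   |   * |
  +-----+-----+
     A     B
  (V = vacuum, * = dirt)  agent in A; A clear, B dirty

Left

try  Left: (A; A:clear, B:dirty)  ← match
try Right: (B; A:clear, B:dirty)
try  Suck: (B; A:clear, B:clear)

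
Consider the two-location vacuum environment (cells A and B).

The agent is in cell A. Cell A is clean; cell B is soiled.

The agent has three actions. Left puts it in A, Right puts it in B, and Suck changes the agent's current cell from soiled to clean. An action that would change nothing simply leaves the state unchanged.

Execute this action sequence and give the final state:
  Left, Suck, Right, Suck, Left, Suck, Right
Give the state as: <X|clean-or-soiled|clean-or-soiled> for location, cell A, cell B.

[1] after Left: <A|clean|soiled>
[2] after Suck: <A|clean|soiled>
[3] after Right: <B|clean|soiled>
[4] after Suck: <B|clean|clean>
[5] after Left: <A|clean|clean>
[6] after Suck: <A|clean|clean>
[7] after Right: <B|clean|clean>

<B|clean|clean>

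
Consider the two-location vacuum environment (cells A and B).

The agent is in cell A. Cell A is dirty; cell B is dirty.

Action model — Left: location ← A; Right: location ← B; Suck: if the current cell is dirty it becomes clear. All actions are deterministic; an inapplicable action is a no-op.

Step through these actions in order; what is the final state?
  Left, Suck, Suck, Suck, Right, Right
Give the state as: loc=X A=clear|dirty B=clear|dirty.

[1] after Left: loc=A A=dirty B=dirty
[2] after Suck: loc=A A=clear B=dirty
[3] after Suck: loc=A A=clear B=dirty
[4] after Suck: loc=A A=clear B=dirty
[5] after Right: loc=B A=clear B=dirty
[6] after Right: loc=B A=clear B=dirty

loc=B A=clear B=dirty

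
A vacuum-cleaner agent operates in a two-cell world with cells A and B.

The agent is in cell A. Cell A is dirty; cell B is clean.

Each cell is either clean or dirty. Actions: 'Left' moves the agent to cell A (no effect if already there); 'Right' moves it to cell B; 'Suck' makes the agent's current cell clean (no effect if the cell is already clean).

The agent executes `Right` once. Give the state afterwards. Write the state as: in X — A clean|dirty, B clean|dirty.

in B — A dirty, B clean

start: in A — A dirty, B clean
1) do Right; now in B — A dirty, B clean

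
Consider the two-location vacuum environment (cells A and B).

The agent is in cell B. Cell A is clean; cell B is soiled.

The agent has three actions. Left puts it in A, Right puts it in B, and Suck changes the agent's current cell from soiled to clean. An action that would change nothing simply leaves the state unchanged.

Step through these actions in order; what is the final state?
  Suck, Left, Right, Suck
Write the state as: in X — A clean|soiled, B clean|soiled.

Suck (#1): in B — A clean, B clean
Left (#2): in A — A clean, B clean
Right (#3): in B — A clean, B clean
Suck (#4): in B — A clean, B clean

in B — A clean, B clean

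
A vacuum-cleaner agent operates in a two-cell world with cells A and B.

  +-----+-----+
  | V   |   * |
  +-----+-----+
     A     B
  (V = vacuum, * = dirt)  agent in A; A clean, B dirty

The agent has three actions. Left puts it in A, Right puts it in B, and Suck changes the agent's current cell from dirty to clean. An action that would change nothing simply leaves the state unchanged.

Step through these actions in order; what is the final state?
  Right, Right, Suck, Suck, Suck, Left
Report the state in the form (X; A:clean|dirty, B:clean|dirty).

(A; A:clean, B:clean)

1) do Right; now (B; A:clean, B:dirty)
2) do Right; now (B; A:clean, B:dirty)
3) do Suck; now (B; A:clean, B:clean)
4) do Suck; now (B; A:clean, B:clean)
5) do Suck; now (B; A:clean, B:clean)
6) do Left; now (A; A:clean, B:clean)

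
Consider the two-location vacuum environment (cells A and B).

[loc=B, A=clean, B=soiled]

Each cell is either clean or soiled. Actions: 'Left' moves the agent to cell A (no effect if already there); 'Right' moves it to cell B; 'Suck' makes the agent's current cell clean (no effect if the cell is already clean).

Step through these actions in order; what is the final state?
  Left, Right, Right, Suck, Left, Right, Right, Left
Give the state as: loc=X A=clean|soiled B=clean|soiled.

loc=A A=clean B=clean

[1] after Left: loc=A A=clean B=soiled
[2] after Right: loc=B A=clean B=soiled
[3] after Right: loc=B A=clean B=soiled
[4] after Suck: loc=B A=clean B=clean
[5] after Left: loc=A A=clean B=clean
[6] after Right: loc=B A=clean B=clean
[7] after Right: loc=B A=clean B=clean
[8] after Left: loc=A A=clean B=clean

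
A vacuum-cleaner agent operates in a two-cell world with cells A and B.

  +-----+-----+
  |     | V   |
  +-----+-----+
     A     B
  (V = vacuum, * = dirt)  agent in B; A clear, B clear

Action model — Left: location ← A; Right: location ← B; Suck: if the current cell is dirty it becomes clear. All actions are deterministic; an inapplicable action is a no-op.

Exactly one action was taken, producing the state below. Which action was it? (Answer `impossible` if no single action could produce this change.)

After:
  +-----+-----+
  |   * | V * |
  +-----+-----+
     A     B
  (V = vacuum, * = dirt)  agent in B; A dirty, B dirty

impossible

try  Left: loc=A A=clear B=clear
try Right: loc=B A=clear B=clear
try  Suck: loc=B A=clear B=clear
no single action produces the after-state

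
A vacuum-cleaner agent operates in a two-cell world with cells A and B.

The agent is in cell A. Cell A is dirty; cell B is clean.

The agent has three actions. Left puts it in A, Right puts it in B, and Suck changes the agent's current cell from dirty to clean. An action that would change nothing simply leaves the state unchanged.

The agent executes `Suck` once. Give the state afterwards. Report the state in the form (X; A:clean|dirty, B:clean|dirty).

start: (A; A:dirty, B:clean)
[1] after Suck: (A; A:clean, B:clean)

(A; A:clean, B:clean)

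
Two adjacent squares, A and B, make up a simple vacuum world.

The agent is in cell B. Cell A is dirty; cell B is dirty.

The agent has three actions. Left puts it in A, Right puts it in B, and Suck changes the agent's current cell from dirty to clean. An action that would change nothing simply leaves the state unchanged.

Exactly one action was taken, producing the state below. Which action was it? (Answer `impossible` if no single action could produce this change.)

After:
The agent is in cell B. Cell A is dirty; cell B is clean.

Suck

try  Left: loc=A A=dirty B=dirty
try Right: loc=B A=dirty B=dirty
try  Suck: loc=B A=dirty B=clean  ← match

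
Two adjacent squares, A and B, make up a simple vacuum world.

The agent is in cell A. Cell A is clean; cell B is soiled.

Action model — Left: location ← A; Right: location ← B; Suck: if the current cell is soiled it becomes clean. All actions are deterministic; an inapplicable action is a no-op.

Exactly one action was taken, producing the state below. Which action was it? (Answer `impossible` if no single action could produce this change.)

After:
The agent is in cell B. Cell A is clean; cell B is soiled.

try  Left: <A|clean|soiled>
try Right: <B|clean|soiled>  ← match
try  Suck: <A|clean|soiled>

Right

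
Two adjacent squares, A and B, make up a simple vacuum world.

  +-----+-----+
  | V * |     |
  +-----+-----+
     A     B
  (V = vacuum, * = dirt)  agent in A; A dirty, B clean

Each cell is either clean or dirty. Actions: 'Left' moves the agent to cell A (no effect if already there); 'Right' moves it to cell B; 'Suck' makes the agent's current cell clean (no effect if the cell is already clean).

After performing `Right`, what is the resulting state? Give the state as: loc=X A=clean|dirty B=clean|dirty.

start: loc=A A=dirty B=clean
t=1 Right ⇒ loc=B A=dirty B=clean

loc=B A=dirty B=clean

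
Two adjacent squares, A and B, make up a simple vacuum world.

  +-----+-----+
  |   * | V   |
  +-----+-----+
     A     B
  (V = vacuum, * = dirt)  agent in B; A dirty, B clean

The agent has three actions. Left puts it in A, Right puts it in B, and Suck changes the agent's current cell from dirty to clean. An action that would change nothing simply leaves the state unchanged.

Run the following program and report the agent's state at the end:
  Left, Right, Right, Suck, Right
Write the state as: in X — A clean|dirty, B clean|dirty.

in B — A dirty, B clean

[1] after Left: in A — A dirty, B clean
[2] after Right: in B — A dirty, B clean
[3] after Right: in B — A dirty, B clean
[4] after Suck: in B — A dirty, B clean
[5] after Right: in B — A dirty, B clean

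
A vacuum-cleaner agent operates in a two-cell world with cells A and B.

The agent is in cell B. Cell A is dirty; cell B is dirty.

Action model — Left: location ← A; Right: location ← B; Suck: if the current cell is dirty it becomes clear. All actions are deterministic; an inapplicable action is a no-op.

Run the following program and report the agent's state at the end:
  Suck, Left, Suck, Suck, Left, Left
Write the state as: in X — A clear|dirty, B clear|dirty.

t=1 Suck ⇒ in B — A dirty, B clear
t=2 Left ⇒ in A — A dirty, B clear
t=3 Suck ⇒ in A — A clear, B clear
t=4 Suck ⇒ in A — A clear, B clear
t=5 Left ⇒ in A — A clear, B clear
t=6 Left ⇒ in A — A clear, B clear

in A — A clear, B clear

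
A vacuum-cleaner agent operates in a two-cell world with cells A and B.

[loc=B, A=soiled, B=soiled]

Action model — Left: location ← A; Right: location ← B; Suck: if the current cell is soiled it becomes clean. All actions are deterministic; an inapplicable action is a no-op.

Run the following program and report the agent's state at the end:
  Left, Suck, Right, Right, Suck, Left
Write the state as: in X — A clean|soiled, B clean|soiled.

in A — A clean, B clean

Left (#1): in A — A soiled, B soiled
Suck (#2): in A — A clean, B soiled
Right (#3): in B — A clean, B soiled
Right (#4): in B — A clean, B soiled
Suck (#5): in B — A clean, B clean
Left (#6): in A — A clean, B clean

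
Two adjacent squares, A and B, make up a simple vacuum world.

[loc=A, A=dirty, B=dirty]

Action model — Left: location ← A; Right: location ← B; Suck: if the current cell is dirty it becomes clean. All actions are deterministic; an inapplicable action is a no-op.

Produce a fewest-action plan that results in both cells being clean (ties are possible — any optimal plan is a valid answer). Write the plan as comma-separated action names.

1) do Suck; now in A — A clean, B dirty
2) do Right; now in B — A clean, B dirty
3) do Suck; now in B — A clean, B clean
min 3: Suck A + move + Suck B

Suck, Right, Suck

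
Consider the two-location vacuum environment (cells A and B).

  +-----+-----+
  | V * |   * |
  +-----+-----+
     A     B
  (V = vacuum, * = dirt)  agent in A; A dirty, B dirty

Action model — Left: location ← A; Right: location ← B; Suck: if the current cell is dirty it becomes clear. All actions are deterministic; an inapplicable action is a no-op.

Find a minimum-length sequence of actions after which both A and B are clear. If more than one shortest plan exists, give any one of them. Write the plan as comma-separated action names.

step 1/3 (Suck): loc=A A=clear B=dirty
step 2/3 (Right): loc=B A=clear B=dirty
step 3/3 (Suck): loc=B A=clear B=clear
min 3: Suck A + move + Suck B

Suck, Right, Suck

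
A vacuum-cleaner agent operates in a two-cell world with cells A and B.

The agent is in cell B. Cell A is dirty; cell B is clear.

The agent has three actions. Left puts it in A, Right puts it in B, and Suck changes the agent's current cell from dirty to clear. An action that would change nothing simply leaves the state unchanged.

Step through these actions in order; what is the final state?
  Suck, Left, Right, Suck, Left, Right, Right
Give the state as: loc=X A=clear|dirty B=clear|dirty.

loc=B A=dirty B=clear

1. Suck → loc=B A=dirty B=clear
2. Left → loc=A A=dirty B=clear
3. Right → loc=B A=dirty B=clear
4. Suck → loc=B A=dirty B=clear
5. Left → loc=A A=dirty B=clear
6. Right → loc=B A=dirty B=clear
7. Right → loc=B A=dirty B=clear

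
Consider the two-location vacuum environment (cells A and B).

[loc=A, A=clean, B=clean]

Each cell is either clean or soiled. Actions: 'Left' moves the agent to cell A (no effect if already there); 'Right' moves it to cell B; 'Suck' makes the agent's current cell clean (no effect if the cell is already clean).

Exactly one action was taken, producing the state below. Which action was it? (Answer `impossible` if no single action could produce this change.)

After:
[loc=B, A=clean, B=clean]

try  Left: (A; A:clean, B:clean)
try Right: (B; A:clean, B:clean)  ← match
try  Suck: (A; A:clean, B:clean)

Right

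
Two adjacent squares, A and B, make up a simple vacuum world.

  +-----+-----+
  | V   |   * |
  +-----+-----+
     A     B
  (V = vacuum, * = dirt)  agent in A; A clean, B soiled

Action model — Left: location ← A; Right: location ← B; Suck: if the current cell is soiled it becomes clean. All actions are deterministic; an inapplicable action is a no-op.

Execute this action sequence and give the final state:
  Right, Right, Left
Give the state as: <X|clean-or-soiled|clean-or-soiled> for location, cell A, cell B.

t=1 Right ⇒ <B|clean|soiled>
t=2 Right ⇒ <B|clean|soiled>
t=3 Left ⇒ <A|clean|soiled>

<A|clean|soiled>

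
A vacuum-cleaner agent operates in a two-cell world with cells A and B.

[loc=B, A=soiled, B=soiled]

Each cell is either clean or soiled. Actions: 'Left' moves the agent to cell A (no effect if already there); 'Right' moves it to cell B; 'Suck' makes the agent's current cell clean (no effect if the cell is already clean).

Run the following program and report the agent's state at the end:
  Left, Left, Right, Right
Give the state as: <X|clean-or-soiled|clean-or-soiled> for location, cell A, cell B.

Left (#1): <A|soiled|soiled>
Left (#2): <A|soiled|soiled>
Right (#3): <B|soiled|soiled>
Right (#4): <B|soiled|soiled>

<B|soiled|soiled>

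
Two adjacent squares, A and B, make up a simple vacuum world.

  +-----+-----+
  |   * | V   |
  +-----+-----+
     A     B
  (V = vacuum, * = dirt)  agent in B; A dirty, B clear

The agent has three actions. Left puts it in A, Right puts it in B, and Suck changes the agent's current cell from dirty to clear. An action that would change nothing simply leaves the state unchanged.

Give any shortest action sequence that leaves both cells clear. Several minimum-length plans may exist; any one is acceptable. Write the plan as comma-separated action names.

Left (#1): (A; A:dirty, B:clear)
Suck (#2): (A; A:clear, B:clear)
min 2: go A then Suck

Left, Suck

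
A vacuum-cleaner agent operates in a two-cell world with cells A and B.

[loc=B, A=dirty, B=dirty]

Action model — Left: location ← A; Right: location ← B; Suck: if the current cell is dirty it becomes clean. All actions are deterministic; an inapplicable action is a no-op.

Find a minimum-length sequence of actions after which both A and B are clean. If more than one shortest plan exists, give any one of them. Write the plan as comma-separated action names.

1) do Suck; now loc=B A=dirty B=clean
2) do Left; now loc=A A=dirty B=clean
3) do Suck; now loc=A A=clean B=clean
min 3: Suck B + move + Suck A

Suck, Left, Suck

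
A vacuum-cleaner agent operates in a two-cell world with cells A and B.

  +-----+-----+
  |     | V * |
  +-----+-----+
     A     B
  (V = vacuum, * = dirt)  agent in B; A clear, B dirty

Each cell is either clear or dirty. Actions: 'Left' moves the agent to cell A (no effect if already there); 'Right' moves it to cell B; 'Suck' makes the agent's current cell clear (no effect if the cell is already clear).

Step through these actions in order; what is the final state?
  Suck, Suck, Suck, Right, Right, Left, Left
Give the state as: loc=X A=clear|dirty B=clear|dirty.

Suck (#1): loc=B A=clear B=clear
Suck (#2): loc=B A=clear B=clear
Suck (#3): loc=B A=clear B=clear
Right (#4): loc=B A=clear B=clear
Right (#5): loc=B A=clear B=clear
Left (#6): loc=A A=clear B=clear
Left (#7): loc=A A=clear B=clear

loc=A A=clear B=clear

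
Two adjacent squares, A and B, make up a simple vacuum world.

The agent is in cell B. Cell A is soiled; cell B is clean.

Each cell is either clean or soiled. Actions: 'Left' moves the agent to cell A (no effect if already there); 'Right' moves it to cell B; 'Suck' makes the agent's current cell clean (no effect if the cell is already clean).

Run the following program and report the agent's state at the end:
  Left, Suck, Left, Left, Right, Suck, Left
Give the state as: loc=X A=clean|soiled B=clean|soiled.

loc=A A=clean B=clean

1. Left → loc=A A=soiled B=clean
2. Suck → loc=A A=clean B=clean
3. Left → loc=A A=clean B=clean
4. Left → loc=A A=clean B=clean
5. Right → loc=B A=clean B=clean
6. Suck → loc=B A=clean B=clean
7. Left → loc=A A=clean B=clean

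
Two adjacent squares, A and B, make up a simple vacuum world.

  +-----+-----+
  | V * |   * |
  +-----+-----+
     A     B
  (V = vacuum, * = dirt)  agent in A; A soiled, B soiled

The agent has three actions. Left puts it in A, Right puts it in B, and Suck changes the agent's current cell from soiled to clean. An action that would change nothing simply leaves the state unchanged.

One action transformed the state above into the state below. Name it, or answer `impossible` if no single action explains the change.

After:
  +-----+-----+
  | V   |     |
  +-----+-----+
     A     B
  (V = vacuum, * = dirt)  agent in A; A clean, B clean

try  Left: in A — A soiled, B soiled
try Right: in B — A soiled, B soiled
try  Suck: in A — A clean, B soiled
no single action produces the after-state

impossible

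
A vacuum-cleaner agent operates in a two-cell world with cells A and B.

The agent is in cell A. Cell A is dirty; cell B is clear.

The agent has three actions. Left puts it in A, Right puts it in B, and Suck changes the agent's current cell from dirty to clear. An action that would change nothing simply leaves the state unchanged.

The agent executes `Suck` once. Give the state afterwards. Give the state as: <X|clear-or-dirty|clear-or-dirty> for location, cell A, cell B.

<A|clear|clear>

start: <A|dirty|clear>
1. Suck → <A|clear|clear>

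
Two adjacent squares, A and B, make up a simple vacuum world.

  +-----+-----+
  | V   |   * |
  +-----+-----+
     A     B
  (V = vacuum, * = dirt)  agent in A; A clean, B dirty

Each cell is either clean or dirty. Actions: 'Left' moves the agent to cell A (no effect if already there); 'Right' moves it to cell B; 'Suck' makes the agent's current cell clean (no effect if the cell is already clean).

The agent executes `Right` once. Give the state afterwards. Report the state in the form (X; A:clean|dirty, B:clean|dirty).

start: (A; A:clean, B:dirty)
step 1/1 (Right): (B; A:clean, B:dirty)

(B; A:clean, B:dirty)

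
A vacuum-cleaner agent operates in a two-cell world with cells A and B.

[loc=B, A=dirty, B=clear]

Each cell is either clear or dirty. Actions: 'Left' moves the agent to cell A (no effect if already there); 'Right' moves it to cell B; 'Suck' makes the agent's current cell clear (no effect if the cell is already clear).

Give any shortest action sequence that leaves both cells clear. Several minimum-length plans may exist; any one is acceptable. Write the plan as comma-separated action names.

Left, Suck

1. Left → (A; A:dirty, B:clear)
2. Suck → (A; A:clear, B:clear)
min 2: go A then Suck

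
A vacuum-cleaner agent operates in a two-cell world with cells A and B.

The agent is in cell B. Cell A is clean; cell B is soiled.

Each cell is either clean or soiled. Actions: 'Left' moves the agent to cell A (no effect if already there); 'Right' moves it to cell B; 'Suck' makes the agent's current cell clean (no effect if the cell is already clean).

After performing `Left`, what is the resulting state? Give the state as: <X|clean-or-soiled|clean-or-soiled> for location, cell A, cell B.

<A|clean|soiled>

start: <B|clean|soiled>
1) do Left; now <A|clean|soiled>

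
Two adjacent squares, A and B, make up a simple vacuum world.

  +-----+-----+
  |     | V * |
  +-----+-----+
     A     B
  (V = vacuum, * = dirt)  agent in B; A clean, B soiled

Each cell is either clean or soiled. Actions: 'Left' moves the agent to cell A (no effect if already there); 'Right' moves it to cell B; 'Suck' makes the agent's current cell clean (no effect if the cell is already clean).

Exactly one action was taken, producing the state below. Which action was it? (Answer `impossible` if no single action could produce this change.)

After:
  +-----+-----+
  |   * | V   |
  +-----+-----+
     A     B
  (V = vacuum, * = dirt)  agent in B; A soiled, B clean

try  Left: <A|clean|soiled>
try Right: <B|clean|soiled>
try  Suck: <B|clean|clean>
no single action produces the after-state

impossible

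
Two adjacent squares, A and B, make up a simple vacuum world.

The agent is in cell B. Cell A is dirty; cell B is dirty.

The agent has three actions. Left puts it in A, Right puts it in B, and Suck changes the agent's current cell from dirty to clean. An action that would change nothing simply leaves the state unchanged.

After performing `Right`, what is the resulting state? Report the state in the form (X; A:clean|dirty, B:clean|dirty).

start: (B; A:dirty, B:dirty)
1) do Right; now (B; A:dirty, B:dirty)

(B; A:dirty, B:dirty)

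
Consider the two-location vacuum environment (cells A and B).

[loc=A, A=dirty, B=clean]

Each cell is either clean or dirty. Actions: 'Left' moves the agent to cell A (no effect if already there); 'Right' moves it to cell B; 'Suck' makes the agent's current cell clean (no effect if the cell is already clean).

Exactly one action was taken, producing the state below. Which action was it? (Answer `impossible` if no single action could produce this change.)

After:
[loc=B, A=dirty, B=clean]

Right

try  Left: loc=A A=dirty B=clean
try Right: loc=B A=dirty B=clean  ← match
try  Suck: loc=A A=clean B=clean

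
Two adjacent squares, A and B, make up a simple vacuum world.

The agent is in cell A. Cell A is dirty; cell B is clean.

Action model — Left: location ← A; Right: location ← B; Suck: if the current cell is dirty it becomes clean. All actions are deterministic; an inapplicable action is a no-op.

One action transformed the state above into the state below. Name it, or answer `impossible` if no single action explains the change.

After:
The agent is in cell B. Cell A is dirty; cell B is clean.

try  Left: in A — A dirty, B clean
try Right: in B — A dirty, B clean  ← match
try  Suck: in A — A clean, B clean

Right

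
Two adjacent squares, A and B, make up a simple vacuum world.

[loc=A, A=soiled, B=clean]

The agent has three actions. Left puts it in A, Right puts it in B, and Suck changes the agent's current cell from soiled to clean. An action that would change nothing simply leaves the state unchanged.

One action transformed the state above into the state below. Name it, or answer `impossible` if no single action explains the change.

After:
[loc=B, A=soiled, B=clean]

Right

try  Left: <A|soiled|clean>
try Right: <B|soiled|clean>  ← match
try  Suck: <A|clean|clean>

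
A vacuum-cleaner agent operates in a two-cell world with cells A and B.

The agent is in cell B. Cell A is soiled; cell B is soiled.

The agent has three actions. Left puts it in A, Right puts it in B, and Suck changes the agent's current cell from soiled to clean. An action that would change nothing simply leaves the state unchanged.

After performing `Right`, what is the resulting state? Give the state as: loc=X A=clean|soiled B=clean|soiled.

loc=B A=soiled B=soiled

start: loc=B A=soiled B=soiled
t=1 Right ⇒ loc=B A=soiled B=soiled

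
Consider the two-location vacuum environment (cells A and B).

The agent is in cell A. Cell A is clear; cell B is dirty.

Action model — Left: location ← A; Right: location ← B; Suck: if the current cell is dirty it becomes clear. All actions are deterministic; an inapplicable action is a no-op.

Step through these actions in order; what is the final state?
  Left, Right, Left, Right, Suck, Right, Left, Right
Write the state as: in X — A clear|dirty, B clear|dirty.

[1] after Left: in A — A clear, B dirty
[2] after Right: in B — A clear, B dirty
[3] after Left: in A — A clear, B dirty
[4] after Right: in B — A clear, B dirty
[5] after Suck: in B — A clear, B clear
[6] after Right: in B — A clear, B clear
[7] after Left: in A — A clear, B clear
[8] after Right: in B — A clear, B clear

in B — A clear, B clear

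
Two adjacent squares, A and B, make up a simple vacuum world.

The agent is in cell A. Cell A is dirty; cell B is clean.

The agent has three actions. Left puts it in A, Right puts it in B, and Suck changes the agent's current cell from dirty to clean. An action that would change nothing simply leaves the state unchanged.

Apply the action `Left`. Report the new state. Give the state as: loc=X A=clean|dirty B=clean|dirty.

loc=A A=dirty B=clean

start: loc=A A=dirty B=clean
Left (#1): loc=A A=dirty B=clean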